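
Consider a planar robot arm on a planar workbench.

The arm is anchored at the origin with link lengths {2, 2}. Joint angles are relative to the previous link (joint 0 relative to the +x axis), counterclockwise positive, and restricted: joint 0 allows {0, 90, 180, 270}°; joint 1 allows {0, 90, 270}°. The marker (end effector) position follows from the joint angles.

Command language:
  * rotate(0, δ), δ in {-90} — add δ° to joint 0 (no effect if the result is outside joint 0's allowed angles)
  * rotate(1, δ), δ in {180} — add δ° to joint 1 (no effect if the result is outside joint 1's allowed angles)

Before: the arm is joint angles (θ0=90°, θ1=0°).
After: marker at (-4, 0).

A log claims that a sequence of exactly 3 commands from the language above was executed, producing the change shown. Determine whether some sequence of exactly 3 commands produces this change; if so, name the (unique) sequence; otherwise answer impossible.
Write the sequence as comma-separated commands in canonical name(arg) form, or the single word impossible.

rotate(0, -90), rotate(0, -90), rotate(0, -90)

from: joint angles (θ0=90°, θ1=0°)
1. rotate(0, -90) → joint angles (θ0=0°, θ1=0°)
2. rotate(0, -90) → joint angles (θ0=270°, θ1=0°)
3. rotate(0, -90) → joint angles (θ0=180°, θ1=0°)
all 8 alternatives checked — unique.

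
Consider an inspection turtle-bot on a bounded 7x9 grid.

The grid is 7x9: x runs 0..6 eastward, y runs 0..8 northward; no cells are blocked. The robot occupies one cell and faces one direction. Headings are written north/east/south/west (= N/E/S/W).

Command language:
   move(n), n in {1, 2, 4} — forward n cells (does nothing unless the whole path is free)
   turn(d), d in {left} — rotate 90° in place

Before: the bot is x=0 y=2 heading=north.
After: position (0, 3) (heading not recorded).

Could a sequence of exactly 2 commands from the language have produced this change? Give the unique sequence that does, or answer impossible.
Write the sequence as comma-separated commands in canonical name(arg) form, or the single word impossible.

move(1), turn(left)

key: order matters: swapping move(1) and turn(left) lands elsewhere
initial: x=0 y=2 heading=north
t=1 move(1) ⇒ x=0 y=3 heading=north
t=2 turn(left) ⇒ x=0 y=3 heading=west
all 16 alternatives checked — unique.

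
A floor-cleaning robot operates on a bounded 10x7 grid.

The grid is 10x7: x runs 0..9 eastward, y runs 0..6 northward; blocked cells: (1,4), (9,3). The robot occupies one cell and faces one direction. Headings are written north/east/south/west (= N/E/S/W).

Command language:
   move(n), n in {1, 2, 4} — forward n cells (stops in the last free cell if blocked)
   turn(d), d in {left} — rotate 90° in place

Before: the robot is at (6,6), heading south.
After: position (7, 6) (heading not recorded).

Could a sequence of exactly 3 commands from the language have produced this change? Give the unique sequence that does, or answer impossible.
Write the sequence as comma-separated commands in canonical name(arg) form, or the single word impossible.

from: at (6,6), heading south
[1] after turn(left): at (6,6), heading east
[2] after move(1): at (7,6), heading east
[3] after turn(left): at (7,6), heading north
no other 3-command option fits: unique.

turn(left), move(1), turn(left)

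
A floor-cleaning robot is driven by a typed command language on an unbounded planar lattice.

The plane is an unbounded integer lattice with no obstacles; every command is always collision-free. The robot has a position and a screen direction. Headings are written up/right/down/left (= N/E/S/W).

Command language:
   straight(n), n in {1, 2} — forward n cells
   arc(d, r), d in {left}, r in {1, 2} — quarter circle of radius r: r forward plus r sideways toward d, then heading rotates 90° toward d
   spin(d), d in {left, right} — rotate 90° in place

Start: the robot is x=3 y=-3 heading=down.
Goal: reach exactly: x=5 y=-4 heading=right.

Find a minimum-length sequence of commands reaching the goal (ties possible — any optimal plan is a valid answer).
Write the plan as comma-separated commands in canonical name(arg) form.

begin: x=3 y=-3 heading=down
t=1 arc(left, 1) ⇒ x=4 y=-4 heading=right
t=2 straight(1) ⇒ x=5 y=-4 heading=right
minimal: 2 command(s), checked below 2.

arc(left, 1), straight(1)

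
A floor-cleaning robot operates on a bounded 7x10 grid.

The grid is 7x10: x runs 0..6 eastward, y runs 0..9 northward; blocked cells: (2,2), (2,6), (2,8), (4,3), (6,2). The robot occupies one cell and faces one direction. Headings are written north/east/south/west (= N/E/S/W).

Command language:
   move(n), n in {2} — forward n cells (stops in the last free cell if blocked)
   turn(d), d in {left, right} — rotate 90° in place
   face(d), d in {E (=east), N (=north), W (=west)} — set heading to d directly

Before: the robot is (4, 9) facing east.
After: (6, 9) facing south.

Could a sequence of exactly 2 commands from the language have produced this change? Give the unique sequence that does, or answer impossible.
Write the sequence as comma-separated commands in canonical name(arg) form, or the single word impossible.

move(2), turn(right)

key: position moved to (6,9) AND the heading swung to S — translation plus rotation needed
start: (4, 9) facing east
step 1 (move(2)): (6, 9) facing east
step 2 (turn(right)): (6, 9) facing south
no rival 2-sequence matches.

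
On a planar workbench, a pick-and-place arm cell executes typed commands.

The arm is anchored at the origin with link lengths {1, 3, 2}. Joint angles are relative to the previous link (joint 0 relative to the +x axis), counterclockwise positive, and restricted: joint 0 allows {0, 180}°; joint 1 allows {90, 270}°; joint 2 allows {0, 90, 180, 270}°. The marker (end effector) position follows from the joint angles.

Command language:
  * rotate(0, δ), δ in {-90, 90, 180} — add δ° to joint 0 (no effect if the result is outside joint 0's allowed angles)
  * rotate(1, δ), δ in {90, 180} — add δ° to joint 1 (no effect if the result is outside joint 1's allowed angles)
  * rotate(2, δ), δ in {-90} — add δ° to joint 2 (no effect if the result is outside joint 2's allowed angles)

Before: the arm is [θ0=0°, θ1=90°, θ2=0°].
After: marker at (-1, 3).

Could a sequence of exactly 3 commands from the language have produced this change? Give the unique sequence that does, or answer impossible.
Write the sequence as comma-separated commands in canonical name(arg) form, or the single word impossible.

start: [θ0=0°, θ1=90°, θ2=0°]
t=1 rotate(2, -90) ⇒ [θ0=0°, θ1=90°, θ2=270°]
t=2 rotate(2, -90) ⇒ [θ0=0°, θ1=90°, θ2=180°]
t=3 rotate(2, -90) ⇒ [θ0=0°, θ1=90°, θ2=90°]
no other 3-command option fits: unique.

rotate(2, -90), rotate(2, -90), rotate(2, -90)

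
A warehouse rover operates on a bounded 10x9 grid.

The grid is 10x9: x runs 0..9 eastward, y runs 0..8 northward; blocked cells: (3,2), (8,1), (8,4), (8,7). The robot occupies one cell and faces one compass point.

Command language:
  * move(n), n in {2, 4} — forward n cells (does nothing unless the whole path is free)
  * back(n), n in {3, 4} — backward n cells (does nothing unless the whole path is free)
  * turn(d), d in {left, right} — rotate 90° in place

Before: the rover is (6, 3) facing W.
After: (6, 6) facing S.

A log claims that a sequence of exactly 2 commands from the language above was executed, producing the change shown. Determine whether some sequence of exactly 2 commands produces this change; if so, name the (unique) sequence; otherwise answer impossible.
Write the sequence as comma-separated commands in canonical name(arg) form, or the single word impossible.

turn(left), back(3)

key: cell and facing (now S) both changed — the 2 commands mix motion and turning
t0: (6, 3) facing W
step 1 (turn(left)): (6, 3) facing S
step 2 (back(3)): (6, 6) facing S
uniquely the one of 36 2-step routes that fits.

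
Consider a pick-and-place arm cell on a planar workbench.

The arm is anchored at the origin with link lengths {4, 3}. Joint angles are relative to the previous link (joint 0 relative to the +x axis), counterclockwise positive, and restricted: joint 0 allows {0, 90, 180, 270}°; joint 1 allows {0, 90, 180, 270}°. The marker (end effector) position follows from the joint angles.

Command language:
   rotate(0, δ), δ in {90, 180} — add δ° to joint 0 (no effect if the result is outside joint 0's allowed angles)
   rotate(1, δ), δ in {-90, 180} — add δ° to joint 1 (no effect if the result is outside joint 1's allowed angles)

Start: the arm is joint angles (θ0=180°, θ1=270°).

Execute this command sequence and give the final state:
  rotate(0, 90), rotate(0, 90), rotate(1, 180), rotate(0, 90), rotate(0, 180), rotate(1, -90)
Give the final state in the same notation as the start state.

joint angles (θ0=270°, θ1=0°)

from: joint angles (θ0=180°, θ1=270°)
step 1 (rotate(0, 90)): joint angles (θ0=270°, θ1=270°)
step 2 (rotate(0, 90)): joint angles (θ0=0°, θ1=270°)
step 3 (rotate(1, 180)): joint angles (θ0=0°, θ1=90°)
step 4 (rotate(0, 90)): joint angles (θ0=90°, θ1=90°)
step 5 (rotate(0, 180)): joint angles (θ0=270°, θ1=90°)
step 6 (rotate(1, -90)): joint angles (θ0=270°, θ1=0°)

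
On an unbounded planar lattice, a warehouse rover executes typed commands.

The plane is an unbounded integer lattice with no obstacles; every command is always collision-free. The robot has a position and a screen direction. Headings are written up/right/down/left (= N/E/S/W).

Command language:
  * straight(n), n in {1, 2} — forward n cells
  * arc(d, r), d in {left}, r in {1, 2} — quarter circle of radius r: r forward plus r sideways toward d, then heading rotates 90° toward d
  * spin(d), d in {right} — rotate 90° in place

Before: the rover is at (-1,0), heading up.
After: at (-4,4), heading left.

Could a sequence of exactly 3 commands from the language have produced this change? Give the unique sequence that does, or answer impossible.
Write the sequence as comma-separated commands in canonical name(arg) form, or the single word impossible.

straight(2), arc(left, 2), straight(1)

key: order matters: swapping straight(2) and straight(1) lands elsewhere
t0: at (-1,0), heading up
t=1 straight(2) ⇒ at (-1,2), heading up
t=2 arc(left, 2) ⇒ at (-3,4), heading left
t=3 straight(1) ⇒ at (-4,4), heading left
no other 3-command option fits: unique.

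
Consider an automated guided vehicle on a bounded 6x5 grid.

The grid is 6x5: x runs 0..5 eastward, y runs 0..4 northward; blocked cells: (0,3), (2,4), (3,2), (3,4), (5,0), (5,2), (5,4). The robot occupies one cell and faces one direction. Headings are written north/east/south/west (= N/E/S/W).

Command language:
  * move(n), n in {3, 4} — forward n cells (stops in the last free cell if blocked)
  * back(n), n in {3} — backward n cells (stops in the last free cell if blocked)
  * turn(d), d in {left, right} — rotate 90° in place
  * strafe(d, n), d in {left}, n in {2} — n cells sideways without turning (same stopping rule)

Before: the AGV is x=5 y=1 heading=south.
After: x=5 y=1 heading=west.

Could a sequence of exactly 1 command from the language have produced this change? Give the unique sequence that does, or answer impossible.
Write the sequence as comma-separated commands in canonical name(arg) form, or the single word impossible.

turn(right)

key: parked at (5,1) the whole time — nothing moves the robot
from: x=5 y=1 heading=south
1. turn(right) → x=5 y=1 heading=west
no rival 1-sequence matches.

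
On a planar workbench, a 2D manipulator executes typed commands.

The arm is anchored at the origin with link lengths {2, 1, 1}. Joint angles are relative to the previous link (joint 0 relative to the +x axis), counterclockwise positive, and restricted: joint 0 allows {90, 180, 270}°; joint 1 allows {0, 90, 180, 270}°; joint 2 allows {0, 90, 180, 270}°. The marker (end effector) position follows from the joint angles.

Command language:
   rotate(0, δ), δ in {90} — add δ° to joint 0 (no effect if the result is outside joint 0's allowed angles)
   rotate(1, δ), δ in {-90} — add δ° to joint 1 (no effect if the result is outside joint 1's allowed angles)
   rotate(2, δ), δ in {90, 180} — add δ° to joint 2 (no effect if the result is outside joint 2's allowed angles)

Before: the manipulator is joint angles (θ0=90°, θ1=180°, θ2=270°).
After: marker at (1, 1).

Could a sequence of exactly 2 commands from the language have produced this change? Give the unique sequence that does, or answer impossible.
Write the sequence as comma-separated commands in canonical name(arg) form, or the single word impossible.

rotate(2, 90), rotate(2, 90)

begin: joint angles (θ0=90°, θ1=180°, θ2=270°)
1. rotate(2, 90) → joint angles (θ0=90°, θ1=180°, θ2=0°)
2. rotate(2, 90) → joint angles (θ0=90°, θ1=180°, θ2=90°)
all 16 alternatives checked — unique.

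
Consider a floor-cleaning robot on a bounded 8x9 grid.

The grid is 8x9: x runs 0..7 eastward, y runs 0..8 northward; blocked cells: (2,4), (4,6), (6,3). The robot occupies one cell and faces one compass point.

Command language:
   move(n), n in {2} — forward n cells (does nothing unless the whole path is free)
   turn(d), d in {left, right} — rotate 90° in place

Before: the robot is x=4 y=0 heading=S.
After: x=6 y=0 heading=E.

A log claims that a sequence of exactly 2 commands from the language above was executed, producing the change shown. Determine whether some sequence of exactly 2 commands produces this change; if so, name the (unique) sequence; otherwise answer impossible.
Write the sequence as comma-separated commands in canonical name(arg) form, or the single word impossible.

key: cell and facing (now E) both changed — the 2 commands mix motion and turning
start: x=4 y=0 heading=S
step 1 (turn(left)): x=4 y=0 heading=E
step 2 (move(2)): x=6 y=0 heading=E
uniquely the one of 9 2-step routes that fits.

turn(left), move(2)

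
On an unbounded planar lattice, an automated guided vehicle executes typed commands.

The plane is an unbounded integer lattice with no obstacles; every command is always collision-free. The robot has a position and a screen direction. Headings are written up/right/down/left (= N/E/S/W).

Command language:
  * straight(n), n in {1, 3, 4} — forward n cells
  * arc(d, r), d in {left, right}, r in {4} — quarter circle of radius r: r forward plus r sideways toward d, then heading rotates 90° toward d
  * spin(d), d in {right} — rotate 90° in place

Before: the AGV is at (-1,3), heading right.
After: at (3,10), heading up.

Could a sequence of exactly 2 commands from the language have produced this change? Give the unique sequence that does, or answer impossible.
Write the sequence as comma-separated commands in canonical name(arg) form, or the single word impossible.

arc(left, 4), straight(3)

key: position moved to (3,10) AND the heading swung to N — translation plus rotation needed
from: at (-1,3), heading right
t=1 arc(left, 4) ⇒ at (3,7), heading up
t=2 straight(3) ⇒ at (3,10), heading up
no rival 2-sequence matches.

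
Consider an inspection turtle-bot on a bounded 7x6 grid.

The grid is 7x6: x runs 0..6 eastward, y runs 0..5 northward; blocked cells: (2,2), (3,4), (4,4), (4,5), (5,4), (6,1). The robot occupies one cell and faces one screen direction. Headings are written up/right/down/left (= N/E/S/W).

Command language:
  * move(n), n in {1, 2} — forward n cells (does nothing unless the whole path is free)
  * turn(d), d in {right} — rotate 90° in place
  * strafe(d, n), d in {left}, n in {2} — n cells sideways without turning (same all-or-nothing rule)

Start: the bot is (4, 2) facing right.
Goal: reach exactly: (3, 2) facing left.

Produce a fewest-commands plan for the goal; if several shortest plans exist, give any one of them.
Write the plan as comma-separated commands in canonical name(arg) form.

turn(right), turn(right), move(1)

initial: (4, 2) facing right
1. turn(right) → (4, 2) facing down
2. turn(right) → (4, 2) facing left
3. move(1) → (3, 2) facing left
no 2-step plan works, so 3 is optimal.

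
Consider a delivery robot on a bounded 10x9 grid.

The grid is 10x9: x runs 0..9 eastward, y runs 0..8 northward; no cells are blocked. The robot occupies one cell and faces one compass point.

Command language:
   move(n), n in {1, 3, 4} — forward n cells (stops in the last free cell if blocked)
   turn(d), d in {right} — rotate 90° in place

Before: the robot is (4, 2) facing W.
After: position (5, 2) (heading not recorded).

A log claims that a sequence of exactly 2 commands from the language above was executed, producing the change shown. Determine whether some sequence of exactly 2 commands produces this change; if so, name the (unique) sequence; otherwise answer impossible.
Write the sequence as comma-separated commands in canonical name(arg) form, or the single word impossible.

impossible

all 16 sequences checked — none match.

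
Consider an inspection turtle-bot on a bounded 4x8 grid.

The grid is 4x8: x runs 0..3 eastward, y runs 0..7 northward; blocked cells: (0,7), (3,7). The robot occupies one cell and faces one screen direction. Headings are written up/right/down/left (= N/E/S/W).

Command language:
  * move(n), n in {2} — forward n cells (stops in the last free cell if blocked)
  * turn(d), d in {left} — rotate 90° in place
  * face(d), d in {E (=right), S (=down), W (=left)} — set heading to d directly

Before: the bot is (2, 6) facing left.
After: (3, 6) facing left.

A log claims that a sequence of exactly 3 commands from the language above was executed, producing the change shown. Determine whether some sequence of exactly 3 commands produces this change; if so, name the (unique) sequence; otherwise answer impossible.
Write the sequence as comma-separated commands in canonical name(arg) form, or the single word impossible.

key: running face(W) before face(E) would end elsewhere — order is forced
from: (2, 6) facing left
step 1 (face(E)): (2, 6) facing right
step 2 (move(2)): (3, 6) facing right
step 3 (face(W)): (3, 6) facing left
uniquely the one of 125 3-step routes that fits.

face(E), move(2), face(W)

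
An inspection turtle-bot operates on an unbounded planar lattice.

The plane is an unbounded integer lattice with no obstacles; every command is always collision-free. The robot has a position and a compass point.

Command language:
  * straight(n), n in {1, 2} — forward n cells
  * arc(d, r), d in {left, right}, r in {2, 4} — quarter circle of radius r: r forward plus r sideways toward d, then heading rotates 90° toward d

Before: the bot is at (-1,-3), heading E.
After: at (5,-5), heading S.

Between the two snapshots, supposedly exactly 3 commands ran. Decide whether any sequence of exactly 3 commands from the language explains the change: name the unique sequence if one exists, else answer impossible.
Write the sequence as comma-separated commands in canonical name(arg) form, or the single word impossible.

straight(2), straight(2), arc(right, 2)

key: running arc(right, 2) before straight(2) would end elsewhere — order is forced
begin: at (-1,-3), heading E
[1] after straight(2): at (1,-3), heading E
[2] after straight(2): at (3,-3), heading E
[3] after arc(right, 2): at (5,-5), heading S
no rival 3-sequence matches.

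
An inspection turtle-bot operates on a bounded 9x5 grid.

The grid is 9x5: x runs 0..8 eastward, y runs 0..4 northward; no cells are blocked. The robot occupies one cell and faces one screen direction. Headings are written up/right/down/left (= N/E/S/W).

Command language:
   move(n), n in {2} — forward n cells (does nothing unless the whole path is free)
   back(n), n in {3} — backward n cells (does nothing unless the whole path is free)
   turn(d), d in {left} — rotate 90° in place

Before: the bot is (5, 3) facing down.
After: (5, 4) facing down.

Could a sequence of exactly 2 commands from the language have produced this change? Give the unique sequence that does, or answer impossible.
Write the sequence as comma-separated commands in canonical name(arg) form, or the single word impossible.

key: running back(3) before move(2) would end elsewhere — order is forced
begin: (5, 3) facing down
t=1 move(2) ⇒ (5, 1) facing down
t=2 back(3) ⇒ (5, 4) facing down
no other 2-command option fits: unique.

move(2), back(3)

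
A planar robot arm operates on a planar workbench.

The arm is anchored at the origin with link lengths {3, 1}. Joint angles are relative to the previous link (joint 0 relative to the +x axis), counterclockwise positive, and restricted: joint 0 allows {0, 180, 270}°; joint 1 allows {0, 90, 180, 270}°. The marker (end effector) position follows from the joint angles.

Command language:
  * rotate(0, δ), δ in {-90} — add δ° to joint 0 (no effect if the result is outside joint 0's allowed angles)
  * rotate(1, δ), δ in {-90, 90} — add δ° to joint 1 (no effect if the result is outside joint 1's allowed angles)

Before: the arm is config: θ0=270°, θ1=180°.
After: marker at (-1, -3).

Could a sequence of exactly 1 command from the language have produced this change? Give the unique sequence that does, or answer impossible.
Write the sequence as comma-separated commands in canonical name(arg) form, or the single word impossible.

rotate(1, 90)

t0: config: θ0=270°, θ1=180°
t=1 rotate(1, 90) ⇒ config: θ0=270°, θ1=270°
no rival 1-sequence matches.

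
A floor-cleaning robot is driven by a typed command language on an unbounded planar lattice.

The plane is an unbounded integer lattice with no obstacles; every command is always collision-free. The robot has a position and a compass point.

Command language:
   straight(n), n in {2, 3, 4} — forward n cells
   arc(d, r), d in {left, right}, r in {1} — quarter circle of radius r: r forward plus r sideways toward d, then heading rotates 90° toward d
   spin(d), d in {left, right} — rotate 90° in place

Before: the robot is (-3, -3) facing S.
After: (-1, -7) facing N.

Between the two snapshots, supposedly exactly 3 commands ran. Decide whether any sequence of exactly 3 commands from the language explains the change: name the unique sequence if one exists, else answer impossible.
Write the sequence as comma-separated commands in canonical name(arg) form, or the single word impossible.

key: cell and facing (now N) both changed — the 3 commands mix motion and turning
begin: (-3, -3) facing S
[1] after straight(4): (-3, -7) facing S
[2] after arc(left, 1): (-2, -8) facing E
[3] after arc(left, 1): (-1, -7) facing N
no rival 3-sequence matches.

straight(4), arc(left, 1), arc(left, 1)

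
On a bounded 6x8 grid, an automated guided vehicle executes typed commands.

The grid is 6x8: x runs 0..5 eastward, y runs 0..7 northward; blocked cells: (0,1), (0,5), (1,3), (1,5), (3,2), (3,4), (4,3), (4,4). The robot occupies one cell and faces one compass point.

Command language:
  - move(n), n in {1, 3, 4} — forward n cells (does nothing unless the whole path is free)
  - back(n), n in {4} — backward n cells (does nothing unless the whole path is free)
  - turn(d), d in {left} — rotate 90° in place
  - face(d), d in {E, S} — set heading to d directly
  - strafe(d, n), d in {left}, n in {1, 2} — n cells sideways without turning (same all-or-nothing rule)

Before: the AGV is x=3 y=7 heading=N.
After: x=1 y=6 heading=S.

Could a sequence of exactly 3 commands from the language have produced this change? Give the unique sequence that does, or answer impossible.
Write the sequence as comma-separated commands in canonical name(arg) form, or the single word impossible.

key: cell and facing (now S) both changed — the 3 commands mix motion and turning
t0: x=3 y=7 heading=N
t=1 strafe(left, 2) ⇒ x=1 y=7 heading=N
t=2 face(S) ⇒ x=1 y=7 heading=S
t=3 move(1) ⇒ x=1 y=6 heading=S
no other 3-command option fits: unique.

strafe(left, 2), face(S), move(1)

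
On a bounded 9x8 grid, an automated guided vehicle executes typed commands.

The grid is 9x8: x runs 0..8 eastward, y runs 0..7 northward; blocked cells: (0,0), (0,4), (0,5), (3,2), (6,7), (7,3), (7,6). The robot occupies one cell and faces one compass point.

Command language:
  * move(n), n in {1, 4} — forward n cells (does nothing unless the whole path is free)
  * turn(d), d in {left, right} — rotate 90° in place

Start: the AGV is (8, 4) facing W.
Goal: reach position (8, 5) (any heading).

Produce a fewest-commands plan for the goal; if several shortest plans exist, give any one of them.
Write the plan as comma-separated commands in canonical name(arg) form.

turn(right), move(1)

start: (8, 4) facing W
[1] after turn(right): (8, 4) facing N
[2] after move(1): (8, 5) facing N
no 1-step plan works, so 2 is optimal.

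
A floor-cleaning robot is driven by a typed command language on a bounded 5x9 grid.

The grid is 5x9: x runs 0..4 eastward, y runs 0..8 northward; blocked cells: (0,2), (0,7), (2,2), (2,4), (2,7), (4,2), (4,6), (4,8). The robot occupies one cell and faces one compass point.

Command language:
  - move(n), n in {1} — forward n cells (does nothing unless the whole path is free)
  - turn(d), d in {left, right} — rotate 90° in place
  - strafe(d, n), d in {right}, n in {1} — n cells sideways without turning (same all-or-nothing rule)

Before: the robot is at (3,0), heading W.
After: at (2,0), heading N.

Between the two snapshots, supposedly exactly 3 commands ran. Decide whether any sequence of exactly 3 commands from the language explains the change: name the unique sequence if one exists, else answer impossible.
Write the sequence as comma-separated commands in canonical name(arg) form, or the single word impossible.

impossible

every 3-command combo misses the target.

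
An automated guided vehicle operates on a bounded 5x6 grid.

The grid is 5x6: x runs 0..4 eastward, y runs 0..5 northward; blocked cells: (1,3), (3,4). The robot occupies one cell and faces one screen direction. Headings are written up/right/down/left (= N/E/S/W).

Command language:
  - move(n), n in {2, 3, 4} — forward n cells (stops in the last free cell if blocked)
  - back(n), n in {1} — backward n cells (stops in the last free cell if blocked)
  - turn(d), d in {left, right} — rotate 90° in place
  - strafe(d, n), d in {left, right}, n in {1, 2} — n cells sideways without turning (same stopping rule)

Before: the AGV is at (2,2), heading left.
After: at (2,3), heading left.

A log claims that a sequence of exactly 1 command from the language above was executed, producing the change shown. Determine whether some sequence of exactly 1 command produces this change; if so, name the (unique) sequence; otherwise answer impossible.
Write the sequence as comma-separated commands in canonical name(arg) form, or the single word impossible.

strafe(right, 1)

key: still facing W — the one step turns nothing
initial: at (2,2), heading left
1. strafe(right, 1) → at (2,3), heading left
uniquely the one of 10 1-step routes that fits.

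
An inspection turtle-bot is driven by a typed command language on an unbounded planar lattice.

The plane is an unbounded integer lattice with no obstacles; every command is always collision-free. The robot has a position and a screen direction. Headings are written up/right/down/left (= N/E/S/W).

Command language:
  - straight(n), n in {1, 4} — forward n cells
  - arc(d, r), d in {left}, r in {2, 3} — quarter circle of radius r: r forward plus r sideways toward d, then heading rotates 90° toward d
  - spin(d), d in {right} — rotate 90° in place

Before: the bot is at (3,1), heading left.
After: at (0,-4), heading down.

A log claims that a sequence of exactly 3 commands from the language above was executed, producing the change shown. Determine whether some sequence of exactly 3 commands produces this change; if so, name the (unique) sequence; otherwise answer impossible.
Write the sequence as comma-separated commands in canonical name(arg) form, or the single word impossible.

key: running straight(1) before arc(left, 3) would end elsewhere — order is forced
start: at (3,1), heading left
1. arc(left, 3) → at (0,-2), heading down
2. straight(1) → at (0,-3), heading down
3. straight(1) → at (0,-4), heading down
no rival 3-sequence matches.

arc(left, 3), straight(1), straight(1)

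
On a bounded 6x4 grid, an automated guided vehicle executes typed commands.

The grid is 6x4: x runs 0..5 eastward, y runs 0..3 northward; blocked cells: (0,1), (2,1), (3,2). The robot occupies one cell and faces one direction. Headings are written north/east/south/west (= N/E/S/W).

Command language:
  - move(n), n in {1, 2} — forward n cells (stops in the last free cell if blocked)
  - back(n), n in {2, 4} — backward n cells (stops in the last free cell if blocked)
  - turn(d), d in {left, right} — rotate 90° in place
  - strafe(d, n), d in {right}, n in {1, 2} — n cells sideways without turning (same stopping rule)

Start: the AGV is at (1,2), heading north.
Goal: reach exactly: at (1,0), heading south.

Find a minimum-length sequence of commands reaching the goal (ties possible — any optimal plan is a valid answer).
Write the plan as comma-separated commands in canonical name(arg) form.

initial: at (1,2), heading north
step 1 (turn(left)): at (1,2), heading west
step 2 (turn(left)): at (1,2), heading south
step 3 (move(2)): at (1,0), heading south
no 2-step plan works, so 3 is optimal.

turn(left), turn(left), move(2)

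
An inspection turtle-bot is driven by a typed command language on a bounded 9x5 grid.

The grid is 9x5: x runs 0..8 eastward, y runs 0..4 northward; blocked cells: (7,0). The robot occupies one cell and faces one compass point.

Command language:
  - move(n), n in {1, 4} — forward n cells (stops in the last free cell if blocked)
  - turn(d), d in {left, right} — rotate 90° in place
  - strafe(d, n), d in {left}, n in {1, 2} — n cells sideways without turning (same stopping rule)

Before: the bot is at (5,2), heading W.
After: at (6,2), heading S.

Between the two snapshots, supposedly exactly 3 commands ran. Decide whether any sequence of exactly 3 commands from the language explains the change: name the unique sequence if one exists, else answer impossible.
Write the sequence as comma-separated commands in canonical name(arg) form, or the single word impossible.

move(1), turn(left), strafe(left, 2)

key: position moved to (6,2) AND the heading swung to S — translation plus rotation needed
from: at (5,2), heading W
t=1 move(1) ⇒ at (4,2), heading W
t=2 turn(left) ⇒ at (4,2), heading S
t=3 strafe(left, 2) ⇒ at (6,2), heading S
all 216 alternatives checked — unique.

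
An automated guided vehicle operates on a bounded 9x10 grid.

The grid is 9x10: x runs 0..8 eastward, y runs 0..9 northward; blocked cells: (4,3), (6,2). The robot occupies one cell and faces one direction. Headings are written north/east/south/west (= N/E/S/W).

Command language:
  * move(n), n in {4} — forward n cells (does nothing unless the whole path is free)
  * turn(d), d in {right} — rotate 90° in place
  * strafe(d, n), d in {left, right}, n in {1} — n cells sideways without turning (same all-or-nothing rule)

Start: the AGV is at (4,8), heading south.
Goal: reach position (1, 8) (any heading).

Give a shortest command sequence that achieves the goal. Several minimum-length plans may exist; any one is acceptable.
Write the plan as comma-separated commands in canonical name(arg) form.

begin: at (4,8), heading south
step 1 (strafe(right, 1)): at (3,8), heading south
step 2 (strafe(right, 1)): at (2,8), heading south
step 3 (strafe(right, 1)): at (1,8), heading south
no 2-step plan works, so 3 is optimal.

strafe(right, 1), strafe(right, 1), strafe(right, 1)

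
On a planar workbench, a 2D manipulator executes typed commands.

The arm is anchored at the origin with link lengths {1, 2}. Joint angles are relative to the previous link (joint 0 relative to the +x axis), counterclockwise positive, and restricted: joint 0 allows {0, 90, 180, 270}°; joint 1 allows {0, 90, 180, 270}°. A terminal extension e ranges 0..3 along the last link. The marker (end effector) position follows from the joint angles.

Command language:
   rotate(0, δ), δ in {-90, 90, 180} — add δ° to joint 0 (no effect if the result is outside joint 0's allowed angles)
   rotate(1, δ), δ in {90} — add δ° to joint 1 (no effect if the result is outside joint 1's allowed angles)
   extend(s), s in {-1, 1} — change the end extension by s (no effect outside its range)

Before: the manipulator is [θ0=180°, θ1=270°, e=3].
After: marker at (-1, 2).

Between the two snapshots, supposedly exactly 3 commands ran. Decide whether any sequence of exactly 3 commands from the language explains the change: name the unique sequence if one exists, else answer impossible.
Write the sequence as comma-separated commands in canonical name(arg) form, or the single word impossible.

extend(-1), extend(-1), extend(-1)

begin: [θ0=180°, θ1=270°, e=3]
t=1 extend(-1) ⇒ [θ0=180°, θ1=270°, e=2]
t=2 extend(-1) ⇒ [θ0=180°, θ1=270°, e=1]
t=3 extend(-1) ⇒ [θ0=180°, θ1=270°, e=0]
all 216 alternatives checked — unique.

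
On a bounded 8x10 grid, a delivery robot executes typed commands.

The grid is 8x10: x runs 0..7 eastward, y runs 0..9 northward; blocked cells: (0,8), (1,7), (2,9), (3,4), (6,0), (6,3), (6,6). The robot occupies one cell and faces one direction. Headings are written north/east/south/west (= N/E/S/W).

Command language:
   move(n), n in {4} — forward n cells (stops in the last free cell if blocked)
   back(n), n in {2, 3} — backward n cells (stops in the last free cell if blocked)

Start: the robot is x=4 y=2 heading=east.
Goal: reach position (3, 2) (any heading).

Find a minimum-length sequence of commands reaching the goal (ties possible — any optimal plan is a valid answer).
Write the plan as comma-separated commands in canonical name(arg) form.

move(4), back(2), back(2)

initial: x=4 y=2 heading=east
t=1 move(4) ⇒ x=7 y=2 heading=east
t=2 back(2) ⇒ x=5 y=2 heading=east
t=3 back(2) ⇒ x=3 y=2 heading=east
shorter routes all fall short; 3 is best.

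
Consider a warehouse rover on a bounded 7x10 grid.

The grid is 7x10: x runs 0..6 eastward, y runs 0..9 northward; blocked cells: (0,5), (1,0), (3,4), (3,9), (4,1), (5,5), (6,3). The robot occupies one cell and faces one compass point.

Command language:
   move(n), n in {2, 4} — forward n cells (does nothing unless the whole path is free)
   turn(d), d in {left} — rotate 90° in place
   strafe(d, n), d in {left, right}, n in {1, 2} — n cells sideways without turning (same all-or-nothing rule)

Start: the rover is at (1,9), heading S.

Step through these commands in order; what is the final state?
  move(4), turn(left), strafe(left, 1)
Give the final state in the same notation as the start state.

at (1,6), heading E

t0: at (1,9), heading S
step 1 (move(4)): at (1,5), heading S
step 2 (turn(left)): at (1,5), heading E
step 3 (strafe(left, 1)): at (1,6), heading E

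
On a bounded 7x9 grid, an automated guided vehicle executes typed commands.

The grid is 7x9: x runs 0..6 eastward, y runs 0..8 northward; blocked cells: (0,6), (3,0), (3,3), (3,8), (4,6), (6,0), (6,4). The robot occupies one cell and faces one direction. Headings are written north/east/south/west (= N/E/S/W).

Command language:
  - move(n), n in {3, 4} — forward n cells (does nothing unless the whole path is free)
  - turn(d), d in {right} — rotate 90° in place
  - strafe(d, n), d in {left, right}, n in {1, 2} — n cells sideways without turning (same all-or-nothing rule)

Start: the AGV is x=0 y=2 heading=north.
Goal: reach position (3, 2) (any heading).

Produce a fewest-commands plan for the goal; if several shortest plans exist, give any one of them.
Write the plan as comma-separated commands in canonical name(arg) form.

turn(right), move(3)

t0: x=0 y=2 heading=north
t=1 turn(right) ⇒ x=0 y=2 heading=east
t=2 move(3) ⇒ x=3 y=2 heading=east
minimal: 2 command(s), checked below 2.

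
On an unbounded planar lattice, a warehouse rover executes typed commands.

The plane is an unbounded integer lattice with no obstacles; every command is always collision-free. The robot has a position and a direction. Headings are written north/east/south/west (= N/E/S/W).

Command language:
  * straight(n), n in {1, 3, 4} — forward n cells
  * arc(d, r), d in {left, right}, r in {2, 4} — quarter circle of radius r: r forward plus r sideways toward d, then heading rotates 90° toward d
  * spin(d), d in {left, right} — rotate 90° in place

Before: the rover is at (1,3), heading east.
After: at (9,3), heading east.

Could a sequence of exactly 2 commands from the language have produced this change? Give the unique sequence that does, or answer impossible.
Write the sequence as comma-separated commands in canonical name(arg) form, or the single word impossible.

key: still facing E at the end — nothing in the sequence rotates
t0: at (1,3), heading east
[1] after straight(4): at (5,3), heading east
[2] after straight(4): at (9,3), heading east
no other 2-command option fits: unique.

straight(4), straight(4)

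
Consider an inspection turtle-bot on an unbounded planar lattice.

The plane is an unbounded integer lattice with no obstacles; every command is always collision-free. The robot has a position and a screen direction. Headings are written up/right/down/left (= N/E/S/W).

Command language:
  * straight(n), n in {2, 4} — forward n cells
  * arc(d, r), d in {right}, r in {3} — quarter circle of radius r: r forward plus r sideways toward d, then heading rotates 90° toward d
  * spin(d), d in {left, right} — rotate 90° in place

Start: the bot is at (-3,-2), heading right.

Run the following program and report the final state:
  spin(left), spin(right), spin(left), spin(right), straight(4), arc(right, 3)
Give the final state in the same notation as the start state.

t0: at (-3,-2), heading right
[1] after spin(left): at (-3,-2), heading up
[2] after spin(right): at (-3,-2), heading right
[3] after spin(left): at (-3,-2), heading up
[4] after spin(right): at (-3,-2), heading right
[5] after straight(4): at (1,-2), heading right
[6] after arc(right, 3): at (4,-5), heading down

at (4,-5), heading down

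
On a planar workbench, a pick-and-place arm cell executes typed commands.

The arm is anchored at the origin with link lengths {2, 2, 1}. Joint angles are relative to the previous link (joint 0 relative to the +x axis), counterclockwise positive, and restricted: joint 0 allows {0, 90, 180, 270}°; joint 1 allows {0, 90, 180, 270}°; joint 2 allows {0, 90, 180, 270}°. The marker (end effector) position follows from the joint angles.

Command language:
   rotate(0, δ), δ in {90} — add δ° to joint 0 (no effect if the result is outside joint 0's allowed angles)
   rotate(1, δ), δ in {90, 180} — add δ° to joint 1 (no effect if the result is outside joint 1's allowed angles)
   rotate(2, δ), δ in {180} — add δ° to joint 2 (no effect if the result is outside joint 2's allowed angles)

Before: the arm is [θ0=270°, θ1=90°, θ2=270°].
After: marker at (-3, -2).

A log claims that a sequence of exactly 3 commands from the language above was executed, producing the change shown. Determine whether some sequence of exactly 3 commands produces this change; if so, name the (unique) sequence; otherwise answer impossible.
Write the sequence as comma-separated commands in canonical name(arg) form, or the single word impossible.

t0: [θ0=270°, θ1=90°, θ2=270°]
1. rotate(0, 90) → [θ0=0°, θ1=90°, θ2=270°]
2. rotate(0, 90) → [θ0=90°, θ1=90°, θ2=270°]
3. rotate(0, 90) → [θ0=180°, θ1=90°, θ2=270°]
all 64 alternatives checked — unique.

rotate(0, 90), rotate(0, 90), rotate(0, 90)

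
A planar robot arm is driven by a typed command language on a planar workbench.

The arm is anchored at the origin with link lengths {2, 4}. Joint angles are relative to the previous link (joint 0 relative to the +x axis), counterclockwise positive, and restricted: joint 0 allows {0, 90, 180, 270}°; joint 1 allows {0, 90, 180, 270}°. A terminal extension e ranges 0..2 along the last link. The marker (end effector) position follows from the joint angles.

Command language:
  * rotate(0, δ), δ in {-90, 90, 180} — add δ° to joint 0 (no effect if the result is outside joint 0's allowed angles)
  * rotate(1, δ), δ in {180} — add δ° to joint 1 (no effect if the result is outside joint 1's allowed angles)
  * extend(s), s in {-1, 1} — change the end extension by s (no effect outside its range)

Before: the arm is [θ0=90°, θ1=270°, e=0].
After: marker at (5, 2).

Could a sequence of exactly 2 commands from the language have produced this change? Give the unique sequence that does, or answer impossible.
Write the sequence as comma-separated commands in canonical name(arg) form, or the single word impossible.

extend(-1), extend(1)

key: running extend(1) before extend(-1) would end elsewhere — order is forced
t0: [θ0=90°, θ1=270°, e=0]
[1] after extend(-1): [θ0=90°, θ1=270°, e=0]
[2] after extend(1): [θ0=90°, θ1=270°, e=1]
all 36 alternatives checked — unique.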